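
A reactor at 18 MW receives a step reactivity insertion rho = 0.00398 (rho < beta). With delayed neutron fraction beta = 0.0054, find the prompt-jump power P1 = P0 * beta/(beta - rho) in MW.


P1/P0 = beta / (beta - rho)
P1/P0 = 0.0054 / (0.0054 - 0.00398) = 3.802817
P1 = 18 * 3.802817 = 68.451 MW

68.451


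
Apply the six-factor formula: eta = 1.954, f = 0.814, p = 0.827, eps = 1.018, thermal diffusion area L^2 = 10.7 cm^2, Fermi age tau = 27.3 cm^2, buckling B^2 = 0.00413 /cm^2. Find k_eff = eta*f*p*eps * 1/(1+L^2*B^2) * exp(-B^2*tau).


k_inf = eta*f*p*eps = 1.954*0.814*0.827*1.018 = 1.339067
P_TNL = 1/(1 + L^2*B^2) = 1/(1 + 10.7*0.00413) = 0.9576792
P_FNL = exp(-B^2*tau) = exp(-0.00413*27.3) = 0.8933749
k_eff = k_inf * P_TNL * P_FNL = 1.339067 * 0.9576792 * 0.8933749
k_eff = 1.1457

1.1457


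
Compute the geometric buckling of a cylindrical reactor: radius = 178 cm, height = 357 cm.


B^2 = (2.405/R)^2 + (pi/H)^2
B^2 = (2.405/178)^2 + (pi/357)^2
B^2 = 2.5999e-04 /cm^2

2.5999e-04


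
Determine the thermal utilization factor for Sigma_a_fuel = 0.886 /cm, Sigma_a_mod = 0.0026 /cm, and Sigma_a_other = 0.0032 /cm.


f = Sigma_a_fuel / (Sigma_a_fuel + Sigma_a_mod + Sigma_a_other)
f = 0.886 / (0.886 + 0.0026 + 0.0032)
f = 0.99350

0.99350


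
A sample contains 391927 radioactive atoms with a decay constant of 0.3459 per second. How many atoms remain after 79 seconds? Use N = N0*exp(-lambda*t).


N = N0 * exp(-lambda * t)
N = 391927 * exp(-0.3459 * 79)
N = 5.3166e-07

5.3166e-07


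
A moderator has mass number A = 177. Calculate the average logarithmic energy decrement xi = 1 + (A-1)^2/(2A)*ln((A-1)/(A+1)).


xi = 1 + (A-1)^2/(2A) * ln((A-1)/(A+1))
xi = 1 + (177-1)^2/(2*177) * ln((177-1)/(177 +1))
xi = 0.011257

0.011257


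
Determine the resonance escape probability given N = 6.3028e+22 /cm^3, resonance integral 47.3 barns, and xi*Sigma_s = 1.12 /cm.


p = exp(-N * I * 1e-24 / (xi*Sigma_s))
p = exp(-6.3028e+22 * 47.3 * 1e-24 / 1.12)
p = 0.069822

0.069822


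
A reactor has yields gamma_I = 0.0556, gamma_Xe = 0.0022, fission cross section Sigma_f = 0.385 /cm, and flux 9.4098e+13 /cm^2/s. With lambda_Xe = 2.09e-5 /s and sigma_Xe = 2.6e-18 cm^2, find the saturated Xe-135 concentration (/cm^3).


Xe_eq = (gamma_I + gamma_Xe) * Sigma_f * phi / (lambda_Xe + sigma_Xe * phi)
Numerator = (0.0556 + 0.0022) * 0.385 * 9.4098e+13 = 2.093963e+12
Denominator = 2.09e-5 + 2.6e-18 * 9.4098e+13 = 2.655548e-04
Xe_eq = 2.093963e+12 / 2.655548e-04 = 7.8852e+15 /cm^3

7.8852e+15


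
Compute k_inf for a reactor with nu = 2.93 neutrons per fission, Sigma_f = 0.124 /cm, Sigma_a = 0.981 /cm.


k_inf = nu * Sigma_f / Sigma_a
k_inf = 2.93 * 0.124 / 0.981
k_inf = 0.37036

0.37036


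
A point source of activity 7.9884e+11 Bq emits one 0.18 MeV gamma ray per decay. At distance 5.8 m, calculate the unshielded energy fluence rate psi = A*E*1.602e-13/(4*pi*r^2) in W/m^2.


psi = A * E * 1.602e-13 / (4*pi*r^2)
psi = 7.9884e+11 * 0.18 * 1.602e-13 / (4*pi*5.8^2)
psi = 5.4492e-05 W/m^2

5.4492e-05


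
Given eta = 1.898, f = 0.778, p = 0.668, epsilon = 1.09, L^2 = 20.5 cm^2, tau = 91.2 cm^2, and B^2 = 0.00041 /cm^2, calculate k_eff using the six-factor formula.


k_inf = eta*f*p*eps = 1.898*0.778*0.668*1.09 = 1.075174
P_TNL = 1/(1 + L^2*B^2) = 1/(1 + 20.5*0.00041) = 0.9916651
P_FNL = exp(-B^2*tau) = exp(-0.00041*91.2) = 0.9632984
k_eff = k_inf * P_TNL * P_FNL = 1.075174 * 0.9916651 * 0.9632984
k_eff = 1.0271

1.0271


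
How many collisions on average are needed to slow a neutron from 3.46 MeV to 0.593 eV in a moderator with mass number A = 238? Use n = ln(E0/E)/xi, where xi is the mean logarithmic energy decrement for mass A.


xi = 1 + (A-1)^2/(2A)*ln((A-1)/(A+1)) = 0.008379872 (for A = 238)
n = ln(E0/E) / xi
n = ln(3.46e6 / 0.593) / 0.008379872
n = ln(5.834739e+06) / 0.008379872 = 1859.1

1859.1


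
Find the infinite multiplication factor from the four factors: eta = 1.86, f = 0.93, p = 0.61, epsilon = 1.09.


k_inf = eta * f * p * epsilon
k_inf = 1.86 * 0.93 * 0.61 * 1.09
k_inf = 1.1501

1.1501


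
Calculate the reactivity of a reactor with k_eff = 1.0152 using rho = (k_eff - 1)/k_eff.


rho = (k_eff - 1) / k_eff
rho = (1.0152 - 1) / 1.0152
rho = 0.014972

0.014972


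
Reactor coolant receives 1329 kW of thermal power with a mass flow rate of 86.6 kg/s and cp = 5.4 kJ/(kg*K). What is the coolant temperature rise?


dT = Q / (m_dot * cp)
dT = 1329 / (86.6 * 5.4)
dT = 2.8419 C

2.8419


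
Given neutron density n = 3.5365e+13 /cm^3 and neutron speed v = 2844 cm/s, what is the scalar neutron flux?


phi = n * v
phi = 3.5365e+13 * 2844
phi = 1.0058e+17 /cm^2/s

1.0058e+17


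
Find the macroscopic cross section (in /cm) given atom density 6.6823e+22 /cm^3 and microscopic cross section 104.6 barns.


Sigma = N * sigma_barns * 1e-24
Sigma = 6.6823e+22 * 104.6 * 1e-24
Sigma = 6.9897 /cm

6.9897


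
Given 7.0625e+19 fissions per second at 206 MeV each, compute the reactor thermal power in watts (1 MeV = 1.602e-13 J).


P = fission_rate * E_MeV * 1.602e-13
P = 7.0625e+19 * 206 * 1.602e-13
P = 2.3307e+09 W

2.3307e+09


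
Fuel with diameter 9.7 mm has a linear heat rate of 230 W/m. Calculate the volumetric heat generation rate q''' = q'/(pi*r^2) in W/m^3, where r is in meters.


r = D / 2 / 1000 = 9.7 / 2 / 1000 = 0.00485 m
q''' = q' / (pi * r^2)
q''' = 230 / (pi * 0.00485^2)
q''' = 3.1124e+06 W/m^3

3.1124e+06


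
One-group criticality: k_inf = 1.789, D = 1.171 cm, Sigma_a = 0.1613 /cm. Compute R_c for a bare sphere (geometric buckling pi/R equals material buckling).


L^2 = D / Sigma_a = 1.171 / 0.1613 = 7.259764 cm^2
B_m^2 = (k_inf - 1) / L^2 = (1.789 - 1) / 7.259764 = 0.1086812 /cm^2
For a bare sphere: B_g = pi/R, so R_c = pi / sqrt(B_m^2)
R_c = pi / sqrt(0.1086812) = 9.5296 cm

9.5296


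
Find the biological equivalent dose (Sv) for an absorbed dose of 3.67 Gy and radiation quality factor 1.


H = D * Q
H = 3.67 * 1
H = 3.6700 Sv

3.6700


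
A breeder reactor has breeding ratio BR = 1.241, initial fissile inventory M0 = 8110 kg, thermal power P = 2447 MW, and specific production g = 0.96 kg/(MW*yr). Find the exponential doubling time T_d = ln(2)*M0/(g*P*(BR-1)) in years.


Breeding gain G = BR - 1 = 1.241 - 1 = 0.241
Fissile production rate = g * P * G = 0.96 * 2447 * 0.241 = 566.13792 kg/yr
T_d = ln(2) * M0 / (g * P * G)
T_d = ln(2) * 8110 / 566.13792 = 9.9294 yr

9.9294


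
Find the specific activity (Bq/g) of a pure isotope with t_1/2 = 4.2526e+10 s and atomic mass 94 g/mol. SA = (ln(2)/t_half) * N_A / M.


lambda = ln(2) / t_half = ln(2) / 4.2526e+10 = 1.629937e-11 /s
SA = lambda * N_A / M
SA = 1.629937e-11 * 6.022e23 / 94
SA = 1.0442e+11 Bq/g

1.0442e+11


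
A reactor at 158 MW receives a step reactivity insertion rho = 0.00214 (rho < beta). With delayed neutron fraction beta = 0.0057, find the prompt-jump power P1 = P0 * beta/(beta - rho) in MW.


P1/P0 = beta / (beta - rho)
P1/P0 = 0.0057 / (0.0057 - 0.00214) = 1.601124
P1 = 158 * 1.601124 = 252.98 MW

252.98


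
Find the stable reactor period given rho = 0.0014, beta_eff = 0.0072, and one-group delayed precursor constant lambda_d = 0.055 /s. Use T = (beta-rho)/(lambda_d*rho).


T = (beta - rho) / (lambda_d * rho)
T = (0.0072 - 0.0014) / (0.055 * 0.0014)
T = 75.325 s

75.325


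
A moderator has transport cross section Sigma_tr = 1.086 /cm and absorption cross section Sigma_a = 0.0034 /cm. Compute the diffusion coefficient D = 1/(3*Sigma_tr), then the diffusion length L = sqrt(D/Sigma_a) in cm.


D = 1 / (3 * Sigma_tr) = 1 / (3 * 1.086) = 0.3069368 cm
L = sqrt(D / Sigma_a)
L = sqrt(0.3069368 / 0.0034)
L = 9.5013 cm

9.5013


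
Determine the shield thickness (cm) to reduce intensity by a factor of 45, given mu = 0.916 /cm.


x = ln(factor) / mu
x = ln(45) / 0.916
x = 4.1557 cm

4.1557


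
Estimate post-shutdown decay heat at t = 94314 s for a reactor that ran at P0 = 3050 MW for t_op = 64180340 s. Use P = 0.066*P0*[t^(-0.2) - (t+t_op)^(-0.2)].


P/P0 = 0.066 * [t^(-0.2) - (t + t_op)^(-0.2)]
P/P0 = 0.066 * [94314^(-0.2) - (94314 + 64180340)^(-0.2)]
P/P0 = 0.066 * [0.1011777 - 0.02744050] = 0.004866655
P = 3050 * 0.004866655 = 14.843 MW

14.843


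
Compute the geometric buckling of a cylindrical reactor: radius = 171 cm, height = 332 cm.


B^2 = (2.405/R)^2 + (pi/H)^2
B^2 = (2.405/171)^2 + (pi/332)^2
B^2 = 2.8735e-04 /cm^2

2.8735e-04


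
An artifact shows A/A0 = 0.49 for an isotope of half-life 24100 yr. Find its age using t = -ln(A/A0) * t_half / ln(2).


lambda = ln(2) / t_half = ln(2) / 24100 = 2.876129e-05 /yr
t = -ln(A/A0) / lambda
t = -ln(0.49) / 2.876129e-05
t = 24802 yr

24802


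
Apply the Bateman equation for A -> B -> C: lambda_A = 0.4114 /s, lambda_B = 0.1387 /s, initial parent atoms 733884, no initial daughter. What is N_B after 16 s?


N_B(t) = lambda_A * N_A0 / (lambda_B - lambda_A) * [exp(-lambda_A*t) - exp(-lambda_B*t)]
exp(-0.4114*16) = 0.001384522; exp(-0.1387*16) = 0.1086960
N_B = 0.4114 * 733884 / (0.1387 - 0.4114) * (0.001384522 - 0.1086960)
N_B = 118810

118810


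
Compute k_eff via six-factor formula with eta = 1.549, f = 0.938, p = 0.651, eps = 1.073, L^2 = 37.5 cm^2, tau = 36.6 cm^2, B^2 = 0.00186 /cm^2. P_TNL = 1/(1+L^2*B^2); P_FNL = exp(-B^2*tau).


k_inf = eta*f*p*eps = 1.549*0.938*0.651*1.073 = 1.014927
P_TNL = 1/(1 + L^2*B^2) = 1/(1 + 37.5*0.00186) = 0.9347978
P_FNL = exp(-B^2*tau) = exp(-0.00186*36.6) = 0.9341895
k_eff = k_inf * P_TNL * P_FNL = 1.014927 * 0.9347978 * 0.9341895
k_eff = 0.88631

0.88631


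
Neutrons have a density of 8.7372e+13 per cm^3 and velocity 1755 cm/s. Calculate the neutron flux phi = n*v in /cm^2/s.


phi = n * v
phi = 8.7372e+13 * 1755
phi = 1.5334e+17 /cm^2/s

1.5334e+17


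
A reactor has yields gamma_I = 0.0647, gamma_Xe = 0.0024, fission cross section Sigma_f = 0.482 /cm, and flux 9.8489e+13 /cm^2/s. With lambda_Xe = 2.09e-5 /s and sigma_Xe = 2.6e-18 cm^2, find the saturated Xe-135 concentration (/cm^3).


Xe_eq = (gamma_I + gamma_Xe) * Sigma_f * phi / (lambda_Xe + sigma_Xe * phi)
Numerator = (0.0647 + 0.0024) * 0.482 * 9.8489e+13 = 3.185351e+12
Denominator = 2.09e-5 + 2.6e-18 * 9.8489e+13 = 2.769714e-04
Xe_eq = 3.185351e+12 / 2.769714e-04 = 1.1501e+16 /cm^3

1.1501e+16


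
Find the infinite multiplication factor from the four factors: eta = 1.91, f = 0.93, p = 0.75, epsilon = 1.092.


k_inf = eta * f * p * epsilon
k_inf = 1.91 * 0.93 * 0.75 * 1.092
k_inf = 1.4548

1.4548


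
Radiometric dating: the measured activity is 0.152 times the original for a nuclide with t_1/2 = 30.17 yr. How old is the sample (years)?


lambda = ln(2) / t_half = ln(2) / 30.17 = 0.02297472 /yr
t = -ln(A/A0) / lambda
t = -ln(0.152) / 0.02297472
t = 81.998 yr

81.998


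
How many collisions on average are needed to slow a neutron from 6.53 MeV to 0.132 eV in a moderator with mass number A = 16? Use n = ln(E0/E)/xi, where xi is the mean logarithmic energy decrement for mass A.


xi = 1 + (A-1)^2/(2A)*ln((A-1)/(A+1)) = 0.1199467 (for A = 16)
n = ln(E0/E) / xi
n = ln(6.53e6 / 0.132) / 0.1199467
n = ln(4.946970e+07) / 0.1199467 = 147.71

147.71


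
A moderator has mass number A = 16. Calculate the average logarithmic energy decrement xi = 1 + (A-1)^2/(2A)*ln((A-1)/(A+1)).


xi = 1 + (A-1)^2/(2A) * ln((A-1)/(A+1))
xi = 1 + (16-1)^2/(2*16) * ln((16-1)/(16 +1))
xi = 0.11995

0.11995


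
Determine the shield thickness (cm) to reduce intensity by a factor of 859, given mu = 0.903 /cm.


x = ln(factor) / mu
x = ln(859) / 0.903
x = 7.4815 cm

7.4815


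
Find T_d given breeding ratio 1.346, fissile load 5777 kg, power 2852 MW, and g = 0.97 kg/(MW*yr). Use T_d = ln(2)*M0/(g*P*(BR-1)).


Breeding gain G = BR - 1 = 1.346 - 1 = 0.346
Fissile production rate = g * P * G = 0.97 * 2852 * 0.346 = 957.18824 kg/yr
T_d = ln(2) * M0 / (g * P * G)
T_d = ln(2) * 5777 / 957.18824 = 4.1834 yr

4.1834


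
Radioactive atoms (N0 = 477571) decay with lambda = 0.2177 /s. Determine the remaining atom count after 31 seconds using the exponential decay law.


N = N0 * exp(-lambda * t)
N = 477571 * exp(-0.2177 * 31)
N = 559.91

559.91


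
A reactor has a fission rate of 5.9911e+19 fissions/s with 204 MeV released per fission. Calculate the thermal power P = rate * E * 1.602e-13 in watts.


P = fission_rate * E_MeV * 1.602e-13
P = 5.9911e+19 * 204 * 1.602e-13
P = 1.9579e+09 W

1.9579e+09


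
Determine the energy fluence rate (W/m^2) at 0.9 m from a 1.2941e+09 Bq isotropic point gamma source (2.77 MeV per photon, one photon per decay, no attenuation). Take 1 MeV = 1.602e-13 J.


psi = A * E * 1.602e-13 / (4*pi*r^2)
psi = 1.2941e+09 * 2.77 * 1.602e-13 / (4*pi*0.9^2)
psi = 5.6418e-05 W/m^2

5.6418e-05


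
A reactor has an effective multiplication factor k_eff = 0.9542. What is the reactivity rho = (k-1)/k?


rho = (k_eff - 1) / k_eff
rho = (0.9542 - 1) / 0.9542
rho = -0.047998

-0.047998


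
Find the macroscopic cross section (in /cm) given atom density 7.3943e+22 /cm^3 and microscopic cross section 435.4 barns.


Sigma = N * sigma_barns * 1e-24
Sigma = 7.3943e+22 * 435.4 * 1e-24
Sigma = 32.195 /cm

32.195


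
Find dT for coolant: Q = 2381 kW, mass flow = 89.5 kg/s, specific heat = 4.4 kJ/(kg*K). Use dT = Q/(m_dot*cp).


dT = Q / (m_dot * cp)
dT = 2381 / (89.5 * 4.4)
dT = 6.0462 C

6.0462


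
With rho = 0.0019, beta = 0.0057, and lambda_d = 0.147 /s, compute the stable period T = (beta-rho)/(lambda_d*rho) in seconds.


T = (beta - rho) / (lambda_d * rho)
T = (0.0057 - 0.0019) / (0.147 * 0.0019)
T = 13.605 s

13.605


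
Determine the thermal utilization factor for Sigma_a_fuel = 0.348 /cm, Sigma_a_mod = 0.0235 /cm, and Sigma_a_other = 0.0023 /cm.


f = Sigma_a_fuel / (Sigma_a_fuel + Sigma_a_mod + Sigma_a_other)
f = 0.348 / (0.348 + 0.0235 + 0.0023)
f = 0.93098

0.93098


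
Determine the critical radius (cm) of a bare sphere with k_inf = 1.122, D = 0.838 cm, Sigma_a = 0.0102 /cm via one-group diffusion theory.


L^2 = D / Sigma_a = 0.838 / 0.0102 = 82.15686 cm^2
B_m^2 = (k_inf - 1) / L^2 = (1.122 - 1) / 82.15686 = 0.001484964 /cm^2
For a bare sphere: B_g = pi/R, so R_c = pi / sqrt(B_m^2)
R_c = pi / sqrt(0.001484964) = 81.525 cm

81.525


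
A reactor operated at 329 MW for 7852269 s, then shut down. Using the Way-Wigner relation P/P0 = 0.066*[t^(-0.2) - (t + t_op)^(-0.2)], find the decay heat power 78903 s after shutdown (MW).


P/P0 = 0.066 * [t^(-0.2) - (t + t_op)^(-0.2)]
P/P0 = 0.066 * [78903^(-0.2) - (78903 + 7852269)^(-0.2)]
P/P0 = 0.066 * [0.1048531 - 0.04169966] = 0.004168127
P = 329 * 0.004168127 = 1.3713 MW

1.3713


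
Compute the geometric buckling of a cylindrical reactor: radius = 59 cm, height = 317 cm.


B^2 = (2.405/R)^2 + (pi/H)^2
B^2 = (2.405/59)^2 + (pi/317)^2
B^2 = 0.0017598 /cm^2

0.0017598


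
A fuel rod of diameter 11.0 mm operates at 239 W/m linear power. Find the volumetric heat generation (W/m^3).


r = D / 2 / 1000 = 11.0 / 2 / 1000 = 0.0055 m
q''' = q' / (pi * r^2)
q''' = 239 / (pi * 0.0055^2)
q''' = 2.5149e+06 W/m^3

2.5149e+06


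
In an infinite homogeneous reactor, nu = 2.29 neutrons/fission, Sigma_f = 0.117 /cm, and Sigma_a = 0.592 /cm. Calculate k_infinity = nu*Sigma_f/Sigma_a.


k_inf = nu * Sigma_f / Sigma_a
k_inf = 2.29 * 0.117 / 0.592
k_inf = 0.45258

0.45258


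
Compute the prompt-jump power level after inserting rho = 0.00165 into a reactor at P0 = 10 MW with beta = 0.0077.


P1/P0 = beta / (beta - rho)
P1/P0 = 0.0077 / (0.0077 - 0.00165) = 1.272727
P1 = 10 * 1.272727 = 12.727 MW

12.727


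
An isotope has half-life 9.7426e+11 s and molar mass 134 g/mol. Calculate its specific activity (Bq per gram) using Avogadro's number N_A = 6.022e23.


lambda = ln(2) / t_half = ln(2) / 9.7426e+11 = 7.114602e-13 /s
SA = lambda * N_A / M
SA = 7.114602e-13 * 6.022e23 / 134
SA = 3.1973e+09 Bq/g

3.1973e+09


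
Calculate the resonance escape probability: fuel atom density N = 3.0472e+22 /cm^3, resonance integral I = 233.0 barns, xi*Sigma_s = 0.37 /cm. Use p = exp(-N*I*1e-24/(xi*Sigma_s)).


p = exp(-N * I * 1e-24 / (xi*Sigma_s))
p = exp(-3.0472e+22 * 233.0 * 1e-24 / 0.37)
p = 4.6373e-09

4.6373e-09


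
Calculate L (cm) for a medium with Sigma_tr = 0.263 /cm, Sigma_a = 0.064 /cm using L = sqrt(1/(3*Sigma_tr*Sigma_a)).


D = 1 / (3 * Sigma_tr) = 1 / (3 * 0.263) = 1.267427 cm
L = sqrt(D / Sigma_a)
L = sqrt(1.267427 / 0.064)
L = 4.4501 cm

4.4501


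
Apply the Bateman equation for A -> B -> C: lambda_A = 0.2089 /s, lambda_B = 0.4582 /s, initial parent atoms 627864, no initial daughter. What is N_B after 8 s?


N_B(t) = lambda_A * N_A0 / (lambda_B - lambda_A) * [exp(-lambda_A*t) - exp(-lambda_B*t)]
exp(-0.2089*8) = 0.1880213; exp(-0.4582*8) = 0.02558881
N_B = 0.2089 * 627864 / (0.4582 - 0.2089) * (0.1880213 - 0.02558881)
N_B = 85458

85458


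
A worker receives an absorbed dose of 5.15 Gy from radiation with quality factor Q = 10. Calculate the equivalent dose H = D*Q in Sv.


H = D * Q
H = 5.15 * 10
H = 51.500 Sv

51.500


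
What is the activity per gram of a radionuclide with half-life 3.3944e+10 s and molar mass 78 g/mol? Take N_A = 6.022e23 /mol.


lambda = ln(2) / t_half = ln(2) / 3.3944e+10 = 2.042032e-11 /s
SA = lambda * N_A / M
SA = 2.042032e-11 * 6.022e23 / 78
SA = 1.5766e+11 Bq/g

1.5766e+11


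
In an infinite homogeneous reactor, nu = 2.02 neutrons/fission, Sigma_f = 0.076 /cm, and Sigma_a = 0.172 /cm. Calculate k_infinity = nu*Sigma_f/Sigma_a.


k_inf = nu * Sigma_f / Sigma_a
k_inf = 2.02 * 0.076 / 0.172
k_inf = 0.89256

0.89256


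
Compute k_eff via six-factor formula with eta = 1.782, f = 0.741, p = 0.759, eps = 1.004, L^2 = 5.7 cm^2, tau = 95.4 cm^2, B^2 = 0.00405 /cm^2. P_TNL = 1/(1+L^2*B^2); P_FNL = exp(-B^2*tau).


k_inf = eta*f*p*eps = 1.782*0.741*0.759*1.004 = 1.006240
P_TNL = 1/(1 + L^2*B^2) = 1/(1 + 5.7*0.00405) = 0.9774359
P_FNL = exp(-B^2*tau) = exp(-0.00405*95.4) = 0.6795191
k_eff = k_inf * P_TNL * P_FNL = 1.006240 * 0.9774359 * 0.6795191
k_eff = 0.66833

0.66833


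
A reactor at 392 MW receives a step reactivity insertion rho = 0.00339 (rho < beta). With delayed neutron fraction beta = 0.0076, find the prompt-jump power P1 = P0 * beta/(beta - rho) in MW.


P1/P0 = beta / (beta - rho)
P1/P0 = 0.0076 / (0.0076 - 0.00339) = 1.805226
P1 = 392 * 1.805226 = 707.65 MW

707.65


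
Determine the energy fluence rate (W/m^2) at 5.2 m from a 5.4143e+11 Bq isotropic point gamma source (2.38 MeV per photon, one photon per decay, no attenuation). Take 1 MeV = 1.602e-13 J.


psi = A * E * 1.602e-13 / (4*pi*r^2)
psi = 5.4143e+11 * 2.38 * 1.602e-13 / (4*pi*5.2^2)
psi = 6.0753e-04 W/m^2

6.0753e-04


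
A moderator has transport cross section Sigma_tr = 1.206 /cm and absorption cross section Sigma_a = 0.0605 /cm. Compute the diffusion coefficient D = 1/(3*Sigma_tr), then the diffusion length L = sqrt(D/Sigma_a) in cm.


D = 1 / (3 * Sigma_tr) = 1 / (3 * 1.206) = 0.2763958 cm
L = sqrt(D / Sigma_a)
L = sqrt(0.2763958 / 0.0605)
L = 2.1374 cm

2.1374


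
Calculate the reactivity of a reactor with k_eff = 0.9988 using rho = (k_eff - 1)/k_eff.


rho = (k_eff - 1) / k_eff
rho = (0.9988 - 1) / 0.9988
rho = -0.0012014

-0.0012014


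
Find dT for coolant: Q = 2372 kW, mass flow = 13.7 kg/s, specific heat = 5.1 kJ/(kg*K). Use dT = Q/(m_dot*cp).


dT = Q / (m_dot * cp)
dT = 2372 / (13.7 * 5.1)
dT = 33.949 C

33.949


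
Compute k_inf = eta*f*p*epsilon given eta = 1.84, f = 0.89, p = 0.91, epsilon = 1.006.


k_inf = eta * f * p * epsilon
k_inf = 1.84 * 0.89 * 0.91 * 1.006
k_inf = 1.4992

1.4992


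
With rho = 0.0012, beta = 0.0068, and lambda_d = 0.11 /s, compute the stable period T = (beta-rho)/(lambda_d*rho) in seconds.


T = (beta - rho) / (lambda_d * rho)
T = (0.0068 - 0.0012) / (0.11 * 0.0012)
T = 42.424 s

42.424


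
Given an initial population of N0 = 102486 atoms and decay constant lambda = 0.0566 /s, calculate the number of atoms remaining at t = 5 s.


N = N0 * exp(-lambda * t)
N = 102486 * exp(-0.0566 * 5)
N = 77225

77225


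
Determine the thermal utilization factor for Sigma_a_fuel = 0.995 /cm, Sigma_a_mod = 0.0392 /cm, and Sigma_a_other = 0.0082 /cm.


f = Sigma_a_fuel / (Sigma_a_fuel + Sigma_a_mod + Sigma_a_other)
f = 0.995 / (0.995 + 0.0392 + 0.0082)
f = 0.95453

0.95453


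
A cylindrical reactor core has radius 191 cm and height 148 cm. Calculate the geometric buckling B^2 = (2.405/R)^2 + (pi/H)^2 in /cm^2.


B^2 = (2.405/R)^2 + (pi/H)^2
B^2 = (2.405/191)^2 + (pi/148)^2
B^2 = 6.0913e-04 /cm^2

6.0913e-04


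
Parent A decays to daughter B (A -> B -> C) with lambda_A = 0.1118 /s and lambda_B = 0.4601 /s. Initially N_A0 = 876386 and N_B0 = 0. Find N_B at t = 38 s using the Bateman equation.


N_B(t) = lambda_A * N_A0 / (lambda_B - lambda_A) * [exp(-lambda_A*t) - exp(-lambda_B*t)]
exp(-0.1118*38) = 0.01428707; exp(-0.4601*38) = 2.552009e-08
N_B = 0.1118 * 876386 / (0.4601 - 0.1118) * (0.01428707 - 2.552009e-08)
N_B = 4019.1

4019.1


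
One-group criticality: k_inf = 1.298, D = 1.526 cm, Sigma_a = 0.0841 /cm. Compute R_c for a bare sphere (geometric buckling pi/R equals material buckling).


L^2 = D / Sigma_a = 1.526 / 0.0841 = 18.14507 cm^2
B_m^2 = (k_inf - 1) / L^2 = (1.298 - 1) / 18.14507 = 0.01642319 /cm^2
For a bare sphere: B_g = pi/R, so R_c = pi / sqrt(B_m^2)
R_c = pi / sqrt(0.01642319) = 24.514 cm

24.514


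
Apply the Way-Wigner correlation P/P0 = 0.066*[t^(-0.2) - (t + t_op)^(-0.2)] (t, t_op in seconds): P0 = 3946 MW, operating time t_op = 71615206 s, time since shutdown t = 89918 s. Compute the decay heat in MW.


P/P0 = 0.066 * [t^(-0.2) - (t + t_op)^(-0.2)]
P/P0 = 0.066 * [89918^(-0.2) - (89918 + 71615206)^(-0.2)]
P/P0 = 0.066 * [0.1021482 - 0.02684664] = 0.004969903
P = 3946 * 0.004969903 = 19.611 MW

19.611


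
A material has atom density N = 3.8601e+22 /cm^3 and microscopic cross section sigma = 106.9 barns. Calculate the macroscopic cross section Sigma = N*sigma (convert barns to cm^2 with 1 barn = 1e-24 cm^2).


Sigma = N * sigma_barns * 1e-24
Sigma = 3.8601e+22 * 106.9 * 1e-24
Sigma = 4.1264 /cm

4.1264


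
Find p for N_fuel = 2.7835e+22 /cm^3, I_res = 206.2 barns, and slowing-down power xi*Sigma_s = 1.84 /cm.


p = exp(-N * I * 1e-24 / (xi*Sigma_s))
p = exp(-2.7835e+22 * 206.2 * 1e-24 / 1.84)
p = 0.044187

0.044187


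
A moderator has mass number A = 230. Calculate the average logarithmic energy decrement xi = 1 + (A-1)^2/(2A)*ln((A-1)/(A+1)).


xi = 1 + (A-1)^2/(2A) * ln((A-1)/(A+1))
xi = 1 + (230-1)^2/(2*230) * ln((230-1)/(230 +1))
xi = 0.0086705

0.0086705


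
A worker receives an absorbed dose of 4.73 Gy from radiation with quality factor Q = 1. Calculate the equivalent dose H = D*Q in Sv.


H = D * Q
H = 4.73 * 1
H = 4.7300 Sv

4.7300


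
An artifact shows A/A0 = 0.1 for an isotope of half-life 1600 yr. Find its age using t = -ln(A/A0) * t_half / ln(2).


lambda = ln(2) / t_half = ln(2) / 1600 = 4.332170e-04 /yr
t = -ln(A/A0) / lambda
t = -ln(0.1) / 4.332170e-04
t = 5315.1 yr

5315.1


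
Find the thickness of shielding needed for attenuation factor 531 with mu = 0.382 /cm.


x = ln(factor) / mu
x = ln(531) / 0.382
x = 16.426 cm

16.426


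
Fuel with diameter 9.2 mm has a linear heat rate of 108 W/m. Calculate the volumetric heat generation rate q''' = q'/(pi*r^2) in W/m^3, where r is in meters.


r = D / 2 / 1000 = 9.2 / 2 / 1000 = 0.0046 m
q''' = q' / (pi * r^2)
q''' = 108 / (pi * 0.0046^2)
q''' = 1.6246e+06 W/m^3

1.6246e+06


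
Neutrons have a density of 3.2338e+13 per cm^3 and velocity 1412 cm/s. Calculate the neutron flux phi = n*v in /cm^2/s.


phi = n * v
phi = 3.2338e+13 * 1412
phi = 4.5661e+16 /cm^2/s

4.5661e+16


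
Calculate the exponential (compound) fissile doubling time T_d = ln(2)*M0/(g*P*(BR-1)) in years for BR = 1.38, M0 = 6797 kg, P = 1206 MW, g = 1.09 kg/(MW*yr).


Breeding gain G = BR - 1 = 1.38 - 1 = 0.38
Fissile production rate = g * P * G = 1.09 * 1206 * 0.38 = 499.5252 kg/yr
T_d = ln(2) * M0 / (g * P * G)
T_d = ln(2) * 6797 / 499.5252 = 9.4316 yr

9.4316


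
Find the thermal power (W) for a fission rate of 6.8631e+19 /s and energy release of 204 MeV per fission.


P = fission_rate * E_MeV * 1.602e-13
P = 6.8631e+19 * 204 * 1.602e-13
P = 2.2429e+09 W

2.2429e+09


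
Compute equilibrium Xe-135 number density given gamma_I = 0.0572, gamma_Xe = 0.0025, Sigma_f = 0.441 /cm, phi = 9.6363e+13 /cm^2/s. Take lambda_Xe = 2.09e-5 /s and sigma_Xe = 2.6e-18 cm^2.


Xe_eq = (gamma_I + gamma_Xe) * Sigma_f * phi / (lambda_Xe + sigma_Xe * phi)
Numerator = (0.0572 + 0.0025) * 0.441 * 9.6363e+13 = 2.537016e+12
Denominator = 2.09e-5 + 2.6e-18 * 9.6363e+13 = 2.714438e-04
Xe_eq = 2.537016e+12 / 2.714438e-04 = 9.3464e+15 /cm^3

9.3464e+15


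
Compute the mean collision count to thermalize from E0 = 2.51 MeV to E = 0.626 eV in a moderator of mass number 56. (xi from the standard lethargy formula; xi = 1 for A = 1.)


xi = 1 + (A-1)^2/(2A)*ln((A-1)/(A+1)) = 0.03529286 (for A = 56)
n = ln(E0/E) / xi
n = ln(2.51e6 / 0.626) / 0.03529286
n = ln(4.009585e+06) / 0.03529286 = 430.80

430.80


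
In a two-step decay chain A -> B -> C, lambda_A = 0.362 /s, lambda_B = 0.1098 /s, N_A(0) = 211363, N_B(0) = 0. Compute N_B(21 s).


N_B(t) = lambda_A * N_A0 / (lambda_B - lambda_A) * [exp(-lambda_A*t) - exp(-lambda_B*t)]
exp(-0.362*21) = 4.994515e-04; exp(-0.1098*21) = 0.09967903
N_B = 0.362 * 211363 / (0.1098 - 0.362) * (4.994515e-04 - 0.09967903)
N_B = 30089

30089


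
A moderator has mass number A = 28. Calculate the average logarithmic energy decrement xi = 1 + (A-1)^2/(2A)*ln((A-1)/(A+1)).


xi = 1 + (A-1)^2/(2A) * ln((A-1)/(A+1))
xi = 1 + (28-1)^2/(2*28) * ln((28-1)/(28 +1))
xi = 0.069757

0.069757


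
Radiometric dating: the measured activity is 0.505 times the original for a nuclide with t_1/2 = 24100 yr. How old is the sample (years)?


lambda = ln(2) / t_half = ln(2) / 24100 = 2.876129e-05 /yr
t = -ln(A/A0) / lambda
t = -ln(0.505) / 2.876129e-05
t = 23754 yr

23754


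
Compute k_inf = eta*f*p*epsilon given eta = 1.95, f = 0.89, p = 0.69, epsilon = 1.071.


k_inf = eta * f * p * epsilon
k_inf = 1.95 * 0.89 * 0.69 * 1.071
k_inf = 1.2825

1.2825


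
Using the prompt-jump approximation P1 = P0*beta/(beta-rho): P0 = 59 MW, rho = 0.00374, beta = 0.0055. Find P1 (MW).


P1/P0 = beta / (beta - rho)
P1/P0 = 0.0055 / (0.0055 - 0.00374) = 3.125000
P1 = 59 * 3.125000 = 184.38 MW

184.38


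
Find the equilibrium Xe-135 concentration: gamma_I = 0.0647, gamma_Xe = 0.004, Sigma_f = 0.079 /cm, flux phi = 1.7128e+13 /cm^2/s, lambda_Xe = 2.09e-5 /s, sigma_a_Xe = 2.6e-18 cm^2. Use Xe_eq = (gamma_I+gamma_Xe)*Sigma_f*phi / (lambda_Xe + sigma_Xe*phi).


Xe_eq = (gamma_I + gamma_Xe) * Sigma_f * phi / (lambda_Xe + sigma_Xe * phi)
Numerator = (0.0647 + 0.004) * 0.079 * 1.7128e+13 = 9.295879e+10
Denominator = 2.09e-5 + 2.6e-18 * 1.7128e+13 = 6.543280e-05
Xe_eq = 9.295879e+10 / 6.543280e-05 = 1.4207e+15 /cm^3

1.4207e+15


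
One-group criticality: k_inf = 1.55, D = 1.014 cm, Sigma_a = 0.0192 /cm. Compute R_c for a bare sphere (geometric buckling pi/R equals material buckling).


L^2 = D / Sigma_a = 1.014 / 0.0192 = 52.81250 cm^2
B_m^2 = (k_inf - 1) / L^2 = (1.55 - 1) / 52.81250 = 0.01041420 /cm^2
For a bare sphere: B_g = pi/R, so R_c = pi / sqrt(B_m^2)
R_c = pi / sqrt(0.01041420) = 30.785 cm

30.785


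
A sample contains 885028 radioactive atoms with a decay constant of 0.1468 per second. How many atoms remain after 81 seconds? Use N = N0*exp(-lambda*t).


N = N0 * exp(-lambda * t)
N = 885028 * exp(-0.1468 * 81)
N = 6.0652

6.0652


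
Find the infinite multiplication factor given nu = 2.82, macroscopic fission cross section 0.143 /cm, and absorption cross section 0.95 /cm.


k_inf = nu * Sigma_f / Sigma_a
k_inf = 2.82 * 0.143 / 0.95
k_inf = 0.42448

0.42448


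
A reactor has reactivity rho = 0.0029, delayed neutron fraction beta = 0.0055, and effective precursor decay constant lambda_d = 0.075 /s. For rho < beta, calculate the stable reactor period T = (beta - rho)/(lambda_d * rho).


T = (beta - rho) / (lambda_d * rho)
T = (0.0055 - 0.0029) / (0.075 * 0.0029)
T = 11.954 s

11.954


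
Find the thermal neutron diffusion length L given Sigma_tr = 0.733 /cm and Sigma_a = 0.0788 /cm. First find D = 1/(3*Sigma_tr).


D = 1 / (3 * Sigma_tr) = 1 / (3 * 0.733) = 0.4547522 cm
L = sqrt(D / Sigma_a)
L = sqrt(0.4547522 / 0.0788)
L = 2.4023 cm

2.4023


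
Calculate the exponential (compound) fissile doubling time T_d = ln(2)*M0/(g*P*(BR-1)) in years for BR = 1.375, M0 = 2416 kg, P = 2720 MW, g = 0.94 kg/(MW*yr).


Breeding gain G = BR - 1 = 1.375 - 1 = 0.375
Fissile production rate = g * P * G = 0.94 * 2720 * 0.375 = 958.8 kg/yr
T_d = ln(2) * M0 / (g * P * G)
T_d = ln(2) * 2416 / 958.8 = 1.7466 yr

1.7466


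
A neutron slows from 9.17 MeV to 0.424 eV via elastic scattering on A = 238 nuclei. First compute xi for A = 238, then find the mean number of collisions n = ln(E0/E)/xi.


xi = 1 + (A-1)^2/(2A)*ln((A-1)/(A+1)) = 0.008379872 (for A = 238)
n = ln(E0/E) / xi
n = ln(9.17e6 / 0.424) / 0.008379872
n = ln(2.162736e+07) / 0.008379872 = 2015.5

2015.5


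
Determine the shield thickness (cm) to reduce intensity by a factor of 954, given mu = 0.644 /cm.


x = ln(factor) / mu
x = ln(954) / 0.644
x = 10.653 cm

10.653


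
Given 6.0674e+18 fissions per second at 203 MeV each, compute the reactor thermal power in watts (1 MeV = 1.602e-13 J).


P = fission_rate * E_MeV * 1.602e-13
P = 6.0674e+18 * 203 * 1.602e-13
P = 1.9732e+08 W

1.9732e+08


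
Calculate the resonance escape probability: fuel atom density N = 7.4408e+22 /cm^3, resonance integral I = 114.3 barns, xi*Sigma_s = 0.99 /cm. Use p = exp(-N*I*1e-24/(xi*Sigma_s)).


p = exp(-N * I * 1e-24 / (xi*Sigma_s))
p = exp(-7.4408e+22 * 114.3 * 1e-24 / 0.99)
p = 1.8582e-04

1.8582e-04


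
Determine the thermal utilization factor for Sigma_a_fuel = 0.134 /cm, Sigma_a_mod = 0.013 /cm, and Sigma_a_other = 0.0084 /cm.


f = Sigma_a_fuel / (Sigma_a_fuel + Sigma_a_mod + Sigma_a_other)
f = 0.134 / (0.134 + 0.013 + 0.0084)
f = 0.86229

0.86229


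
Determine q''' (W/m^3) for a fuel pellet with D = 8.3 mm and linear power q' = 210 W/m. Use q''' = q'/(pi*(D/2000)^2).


r = D / 2 / 1000 = 8.3 / 2 / 1000 = 0.00415 m
q''' = q' / (pi * r^2)
q''' = 210 / (pi * 0.00415^2)
q''' = 3.8813e+06 W/m^3

3.8813e+06


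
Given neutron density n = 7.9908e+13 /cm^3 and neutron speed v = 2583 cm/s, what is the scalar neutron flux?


phi = n * v
phi = 7.9908e+13 * 2583
phi = 2.0640e+17 /cm^2/s

2.0640e+17


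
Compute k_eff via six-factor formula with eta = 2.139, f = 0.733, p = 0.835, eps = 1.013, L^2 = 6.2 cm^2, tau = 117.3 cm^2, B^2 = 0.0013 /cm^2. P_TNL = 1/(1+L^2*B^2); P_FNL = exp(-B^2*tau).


k_inf = eta*f*p*eps = 2.139*0.733*0.835*1.013 = 1.326205
P_TNL = 1/(1 + L^2*B^2) = 1/(1 + 6.2*0.0013) = 0.9920044
P_FNL = exp(-B^2*tau) = exp(-0.0013*117.3) = 0.8585675
k_eff = k_inf * P_TNL * P_FNL = 1.326205 * 0.9920044 * 0.8585675
k_eff = 1.1295

1.1295


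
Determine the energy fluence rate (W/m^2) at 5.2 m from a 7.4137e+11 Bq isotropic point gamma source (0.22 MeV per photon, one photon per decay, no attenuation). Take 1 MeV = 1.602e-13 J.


psi = A * E * 1.602e-13 / (4*pi*r^2)
psi = 7.4137e+11 * 0.22 * 1.602e-13 / (4*pi*5.2^2)
psi = 7.6896e-05 W/m^2

7.6896e-05


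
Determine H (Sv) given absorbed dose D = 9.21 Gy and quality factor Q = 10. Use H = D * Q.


H = D * Q
H = 9.21 * 10
H = 92.100 Sv

92.100


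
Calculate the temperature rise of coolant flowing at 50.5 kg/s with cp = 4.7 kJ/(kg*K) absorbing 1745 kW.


dT = Q / (m_dot * cp)
dT = 1745 / (50.5 * 4.7)
dT = 7.3520 C

7.3520


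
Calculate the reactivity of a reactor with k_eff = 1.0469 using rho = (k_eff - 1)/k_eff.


rho = (k_eff - 1) / k_eff
rho = (1.0469 - 1) / 1.0469
rho = 0.044799

0.044799


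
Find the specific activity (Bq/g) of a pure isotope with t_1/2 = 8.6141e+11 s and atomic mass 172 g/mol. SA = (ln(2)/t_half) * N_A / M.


lambda = ln(2) / t_half = ln(2) / 8.6141e+11 = 8.046658e-13 /s
SA = lambda * N_A / M
SA = 8.046658e-13 * 6.022e23 / 172
SA = 2.8173e+09 Bq/g

2.8173e+09


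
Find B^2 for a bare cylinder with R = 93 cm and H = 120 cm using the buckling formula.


B^2 = (2.405/R)^2 + (pi/H)^2
B^2 = (2.405/93)^2 + (pi/120)^2
B^2 = 0.0013541 /cm^2

0.0013541


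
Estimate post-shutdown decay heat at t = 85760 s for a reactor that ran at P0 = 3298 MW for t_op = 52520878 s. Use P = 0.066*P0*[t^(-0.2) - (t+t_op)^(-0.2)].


P/P0 = 0.066 * [t^(-0.2) - (t + t_op)^(-0.2)]
P/P0 = 0.066 * [85760^(-0.2) - (85760 + 52520878)^(-0.2)]
P/P0 = 0.066 * [0.1031200 - 0.02856222] = 0.004920813
P = 3298 * 0.004920813 = 16.229 MW

16.229


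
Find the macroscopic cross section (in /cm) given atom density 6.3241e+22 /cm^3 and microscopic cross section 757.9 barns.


Sigma = N * sigma_barns * 1e-24
Sigma = 6.3241e+22 * 757.9 * 1e-24
Sigma = 47.930 /cm

47.930


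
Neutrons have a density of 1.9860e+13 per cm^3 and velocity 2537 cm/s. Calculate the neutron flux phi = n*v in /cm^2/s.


phi = n * v
phi = 1.9860e+13 * 2537
phi = 5.0385e+16 /cm^2/s

5.0385e+16


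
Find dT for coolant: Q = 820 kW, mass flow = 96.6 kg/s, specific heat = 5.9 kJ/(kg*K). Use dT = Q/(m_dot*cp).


dT = Q / (m_dot * cp)
dT = 820 / (96.6 * 5.9)
dT = 1.4387 C

1.4387


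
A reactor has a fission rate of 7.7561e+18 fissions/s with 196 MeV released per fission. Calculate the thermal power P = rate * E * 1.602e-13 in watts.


P = fission_rate * E_MeV * 1.602e-13
P = 7.7561e+18 * 196 * 1.602e-13
P = 2.4354e+08 W

2.4354e+08


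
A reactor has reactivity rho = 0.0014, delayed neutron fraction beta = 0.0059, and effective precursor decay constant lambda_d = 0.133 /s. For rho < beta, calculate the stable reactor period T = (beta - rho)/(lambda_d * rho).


T = (beta - rho) / (lambda_d * rho)
T = (0.0059 - 0.0014) / (0.133 * 0.0014)
T = 24.168 s

24.168


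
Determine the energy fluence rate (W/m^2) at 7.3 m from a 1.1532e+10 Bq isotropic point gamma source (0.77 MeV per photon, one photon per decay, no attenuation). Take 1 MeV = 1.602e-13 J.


psi = A * E * 1.602e-13 / (4*pi*r^2)
psi = 1.1532e+10 * 0.77 * 1.602e-13 / (4*pi*7.3^2)
psi = 2.1242e-06 W/m^2

2.1242e-06


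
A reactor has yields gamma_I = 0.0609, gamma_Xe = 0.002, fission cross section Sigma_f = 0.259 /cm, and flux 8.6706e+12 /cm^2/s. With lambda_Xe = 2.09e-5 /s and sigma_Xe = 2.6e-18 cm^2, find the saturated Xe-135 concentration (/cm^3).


Xe_eq = (gamma_I + gamma_Xe) * Sigma_f * phi / (lambda_Xe + sigma_Xe * phi)
Numerator = (0.0609 + 0.002) * 0.259 * 8.6706e+12 = 1.412536e+11
Denominator = 2.09e-5 + 2.6e-18 * 8.6706e+12 = 4.344356e-05
Xe_eq = 1.412536e+11 / 4.344356e-05 = 3.2514e+15 /cm^3

3.2514e+15


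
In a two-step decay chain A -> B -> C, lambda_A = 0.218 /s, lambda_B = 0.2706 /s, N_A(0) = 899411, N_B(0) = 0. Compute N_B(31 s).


N_B(t) = lambda_A * N_A0 / (lambda_B - lambda_A) * [exp(-lambda_A*t) - exp(-lambda_B*t)]
exp(-0.218*31) = 0.001161550; exp(-0.2706*31) = 2.274455e-04
N_B = 0.218 * 899411 / (0.2706 - 0.218) * (0.001161550 - 2.274455e-04)
N_B = 3482.0

3482.0


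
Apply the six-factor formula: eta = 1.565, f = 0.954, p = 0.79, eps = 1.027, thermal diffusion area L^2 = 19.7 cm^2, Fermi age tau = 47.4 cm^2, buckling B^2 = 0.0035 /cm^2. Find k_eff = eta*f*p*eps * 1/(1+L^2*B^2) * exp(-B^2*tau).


k_inf = eta*f*p*eps = 1.565*0.954*0.79*1.027 = 1.211324
P_TNL = 1/(1 + L^2*B^2) = 1/(1 + 19.7*0.0035) = 0.9354975
P_FNL = exp(-B^2*tau) = exp(-0.0035*47.4) = 0.8471309
k_eff = k_inf * P_TNL * P_FNL = 1.211324 * 0.9354975 * 0.8471309
k_eff = 0.95996

0.95996


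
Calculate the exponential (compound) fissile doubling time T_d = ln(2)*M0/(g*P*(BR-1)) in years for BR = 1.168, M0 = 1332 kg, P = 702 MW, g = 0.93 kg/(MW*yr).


Breeding gain G = BR - 1 = 1.168 - 1 = 0.168
Fissile production rate = g * P * G = 0.93 * 702 * 0.168 = 109.68048 kg/yr
T_d = ln(2) * M0 / (g * P * G)
T_d = ln(2) * 1332 / 109.68048 = 8.4178 yr

8.4178


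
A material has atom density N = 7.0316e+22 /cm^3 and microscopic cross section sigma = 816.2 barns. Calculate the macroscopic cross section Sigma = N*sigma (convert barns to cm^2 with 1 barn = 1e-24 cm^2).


Sigma = N * sigma_barns * 1e-24
Sigma = 7.0316e+22 * 816.2 * 1e-24
Sigma = 57.392 /cm

57.392


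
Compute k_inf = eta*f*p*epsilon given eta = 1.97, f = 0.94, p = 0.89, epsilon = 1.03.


k_inf = eta * f * p * epsilon
k_inf = 1.97 * 0.94 * 0.89 * 1.03
k_inf = 1.6975

1.6975


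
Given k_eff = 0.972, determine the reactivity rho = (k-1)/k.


rho = (k_eff - 1) / k_eff
rho = (0.972 - 1) / 0.972
rho = -0.028807

-0.028807


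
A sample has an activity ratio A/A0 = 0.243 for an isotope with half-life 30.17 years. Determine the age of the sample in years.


lambda = ln(2) / t_half = ln(2) / 30.17 = 0.02297472 /yr
t = -ln(A/A0) / lambda
t = -ln(0.243) / 0.02297472
t = 61.576 yr

61.576


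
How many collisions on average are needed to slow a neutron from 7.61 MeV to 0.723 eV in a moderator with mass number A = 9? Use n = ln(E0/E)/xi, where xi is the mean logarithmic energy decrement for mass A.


xi = 1 + (A-1)^2/(2A)*ln((A-1)/(A+1)) = 0.2066007 (for A = 9)
n = ln(E0/E) / xi
n = ln(7.61e6 / 0.723) / 0.2066007
n = ln(1.052559e+07) / 0.2066007 = 78.264

78.264


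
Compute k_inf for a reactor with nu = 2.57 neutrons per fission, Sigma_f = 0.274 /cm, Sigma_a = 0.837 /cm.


k_inf = nu * Sigma_f / Sigma_a
k_inf = 2.57 * 0.274 / 0.837
k_inf = 0.84131

0.84131


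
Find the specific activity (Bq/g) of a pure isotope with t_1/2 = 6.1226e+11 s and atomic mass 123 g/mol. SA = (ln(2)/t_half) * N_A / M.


lambda = ln(2) / t_half = ln(2) / 6.1226e+11 = 1.132112e-12 /s
SA = lambda * N_A / M
SA = 1.132112e-12 * 6.022e23 / 123
SA = 5.5427e+09 Bq/g

5.5427e+09


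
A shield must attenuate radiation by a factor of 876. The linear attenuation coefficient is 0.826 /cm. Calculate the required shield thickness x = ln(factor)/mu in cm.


x = ln(factor) / mu
x = ln(876) / 0.826
x = 8.2026 cm

8.2026


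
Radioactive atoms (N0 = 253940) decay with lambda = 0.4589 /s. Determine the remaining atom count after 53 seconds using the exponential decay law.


N = N0 * exp(-lambda * t)
N = 253940 * exp(-0.4589 * 53)
N = 6.9495e-06

6.9495e-06


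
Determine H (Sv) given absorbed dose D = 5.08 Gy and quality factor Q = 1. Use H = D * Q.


H = D * Q
H = 5.08 * 1
H = 5.0800 Sv

5.0800


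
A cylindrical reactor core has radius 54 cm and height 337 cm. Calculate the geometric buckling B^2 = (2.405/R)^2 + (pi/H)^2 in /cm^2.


B^2 = (2.405/R)^2 + (pi/H)^2
B^2 = (2.405/54)^2 + (pi/337)^2
B^2 = 0.0020705 /cm^2

0.0020705


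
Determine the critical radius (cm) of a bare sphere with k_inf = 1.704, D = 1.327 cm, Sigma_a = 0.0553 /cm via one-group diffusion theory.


L^2 = D / Sigma_a = 1.327 / 0.0553 = 23.99638 cm^2
B_m^2 = (k_inf - 1) / L^2 = (1.704 - 1) / 23.99638 = 0.02933776 /cm^2
For a bare sphere: B_g = pi/R, so R_c = pi / sqrt(B_m^2)
R_c = pi / sqrt(0.02933776) = 18.342 cm

18.342


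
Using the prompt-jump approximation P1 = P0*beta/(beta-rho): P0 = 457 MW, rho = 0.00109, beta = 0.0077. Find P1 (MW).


P1/P0 = beta / (beta - rho)
P1/P0 = 0.0077 / (0.0077 - 0.00109) = 1.164902
P1 = 457 * 1.164902 = 532.36 MW

532.36


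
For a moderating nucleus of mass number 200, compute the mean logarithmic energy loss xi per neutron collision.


xi = 1 + (A-1)^2/(2A) * ln((A-1)/(A+1))
xi = 1 + (200-1)^2/(2*200) * ln((200-1)/(200 +1))
xi = 0.0099667

0.0099667


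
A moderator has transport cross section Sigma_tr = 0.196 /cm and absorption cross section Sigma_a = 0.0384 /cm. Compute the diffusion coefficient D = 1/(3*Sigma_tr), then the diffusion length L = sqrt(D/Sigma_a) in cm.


D = 1 / (3 * Sigma_tr) = 1 / (3 * 0.196) = 1.700680 cm
L = sqrt(D / Sigma_a)
L = sqrt(1.700680 / 0.0384)
L = 6.6550 cm

6.6550
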